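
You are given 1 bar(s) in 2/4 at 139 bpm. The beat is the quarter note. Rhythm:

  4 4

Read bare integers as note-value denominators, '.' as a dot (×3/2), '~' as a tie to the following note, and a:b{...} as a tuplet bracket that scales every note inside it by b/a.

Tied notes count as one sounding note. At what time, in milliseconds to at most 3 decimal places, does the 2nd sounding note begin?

1. 0.0ms @ 0 + 431.655ms (1)
2. 431.655ms @ 1 + 431.655ms (1)

note 2 onset = 1b = 431.655ms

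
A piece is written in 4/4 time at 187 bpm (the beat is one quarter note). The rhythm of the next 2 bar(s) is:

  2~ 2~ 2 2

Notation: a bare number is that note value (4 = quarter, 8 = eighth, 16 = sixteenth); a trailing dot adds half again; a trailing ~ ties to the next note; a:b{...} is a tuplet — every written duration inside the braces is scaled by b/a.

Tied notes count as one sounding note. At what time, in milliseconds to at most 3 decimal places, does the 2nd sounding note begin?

1. 0.0ms @ 0 + 1925.134ms (6)
2. 1925.134ms @ 6 + 641.711ms (2)

note 2 onset = 6b = 1925.134ms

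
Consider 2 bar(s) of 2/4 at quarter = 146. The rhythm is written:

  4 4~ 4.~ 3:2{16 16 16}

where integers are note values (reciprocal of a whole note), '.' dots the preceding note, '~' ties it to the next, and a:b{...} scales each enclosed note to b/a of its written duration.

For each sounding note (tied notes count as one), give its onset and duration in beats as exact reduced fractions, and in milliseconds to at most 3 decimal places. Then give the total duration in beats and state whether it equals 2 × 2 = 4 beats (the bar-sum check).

1) 0.0ms=0b +410.959ms=1b
2) 410.959ms=1b +1095.89ms=8/3b
3) 1506.849ms=11/3b +68.493ms=1/6b
4) 1575.342ms=23/6b +68.493ms=1/6b
Σ=4b of 4 (146bpm 2/4) — PASS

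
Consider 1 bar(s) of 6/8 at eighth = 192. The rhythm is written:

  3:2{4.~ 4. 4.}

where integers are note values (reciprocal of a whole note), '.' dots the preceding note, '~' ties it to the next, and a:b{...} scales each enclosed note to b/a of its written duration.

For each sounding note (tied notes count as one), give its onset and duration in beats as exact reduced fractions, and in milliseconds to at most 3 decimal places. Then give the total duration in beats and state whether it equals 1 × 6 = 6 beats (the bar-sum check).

1) 0.0ms=0b +1250.0ms=4b
2) 1250.0ms=4b +625.0ms=2b
Σ=6b of 6 (192bpm 6/8) — PASS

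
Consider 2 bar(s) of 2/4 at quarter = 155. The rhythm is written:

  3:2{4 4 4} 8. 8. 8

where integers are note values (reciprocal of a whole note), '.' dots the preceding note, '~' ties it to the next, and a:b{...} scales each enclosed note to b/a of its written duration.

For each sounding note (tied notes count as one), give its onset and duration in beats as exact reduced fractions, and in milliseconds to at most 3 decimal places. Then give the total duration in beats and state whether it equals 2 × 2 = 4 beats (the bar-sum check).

1) 0.0ms=0b +258.065ms=2/3b
2) 258.065ms=2/3b +258.065ms=2/3b
3) 516.129ms=4/3b +258.065ms=2/3b
4) 774.194ms=2b +290.323ms=3/4b
5) 1064.516ms=11/4b +290.323ms=3/4b
6) 1354.839ms=7/2b +193.548ms=1/2b
Σ=4b of 4 (155bpm 2/4) — PASS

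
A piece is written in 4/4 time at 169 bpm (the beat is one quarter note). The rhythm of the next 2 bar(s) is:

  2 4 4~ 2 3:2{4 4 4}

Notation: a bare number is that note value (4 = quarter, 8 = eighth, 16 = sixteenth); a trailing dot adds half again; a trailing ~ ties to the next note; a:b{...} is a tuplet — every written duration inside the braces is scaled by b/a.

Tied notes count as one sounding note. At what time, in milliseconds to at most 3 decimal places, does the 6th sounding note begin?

note 6 onset = 22/3b = 2603.55ms

1. 0.0ms @ 0 + 710.059ms (2)
2. 710.059ms @ 2 + 355.03ms (1)
3. 1065.089ms @ 3 + 1065.089ms (3)
4. 2130.178ms @ 6 + 236.686ms (2/3)
5. 2366.864ms @ 20/3 + 236.686ms (2/3)
6. 2603.55ms @ 22/3 + 236.686ms (2/3)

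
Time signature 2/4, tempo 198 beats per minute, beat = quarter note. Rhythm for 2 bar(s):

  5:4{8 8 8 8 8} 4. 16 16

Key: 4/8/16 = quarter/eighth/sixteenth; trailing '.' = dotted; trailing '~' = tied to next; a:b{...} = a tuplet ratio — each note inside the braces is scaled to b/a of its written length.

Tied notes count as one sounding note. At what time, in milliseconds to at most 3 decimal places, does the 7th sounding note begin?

note 7 onset = 7/2b = 1060.606ms

1. 0.0ms @ 0 + 121.212ms (2/5)
2. 121.212ms @ 2/5 + 121.212ms (2/5)
3. 242.424ms @ 4/5 + 121.212ms (2/5)
4. 363.636ms @ 6/5 + 121.212ms (2/5)
5. 484.848ms @ 8/5 + 121.212ms (2/5)
6. 606.061ms @ 2 + 454.545ms (3/2)
7. 1060.606ms @ 7/2 + 75.758ms (1/4)
8. 1136.364ms @ 15/4 + 75.758ms (1/4)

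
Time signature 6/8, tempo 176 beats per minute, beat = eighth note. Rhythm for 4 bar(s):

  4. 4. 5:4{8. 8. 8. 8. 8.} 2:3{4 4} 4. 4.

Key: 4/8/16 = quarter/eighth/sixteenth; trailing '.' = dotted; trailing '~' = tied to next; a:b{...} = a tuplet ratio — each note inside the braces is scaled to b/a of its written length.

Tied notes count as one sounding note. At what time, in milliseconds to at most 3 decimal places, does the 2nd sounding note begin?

1. 0.0ms @ 0 + 1022.727ms (3)
2. 1022.727ms @ 3 + 1022.727ms (3)
3. 2045.455ms @ 6 + 409.091ms (6/5)
4. 2454.545ms @ 36/5 + 409.091ms (6/5)
5. 2863.636ms @ 42/5 + 409.091ms (6/5)
6. 3272.727ms @ 48/5 + 409.091ms (6/5)
7. 3681.818ms @ 54/5 + 409.091ms (6/5)
8. 4090.909ms @ 12 + 1022.727ms (3)
9. 5113.636ms @ 15 + 1022.727ms (3)
10. 6136.364ms @ 18 + 1022.727ms (3)
11. 7159.091ms @ 21 + 1022.727ms (3)

note 2 onset = 3b = 1022.727ms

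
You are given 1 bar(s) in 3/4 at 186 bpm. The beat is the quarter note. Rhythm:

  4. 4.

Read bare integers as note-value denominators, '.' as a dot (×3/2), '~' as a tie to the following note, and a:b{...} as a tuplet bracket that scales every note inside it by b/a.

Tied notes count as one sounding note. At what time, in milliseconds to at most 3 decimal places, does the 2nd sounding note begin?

1. 0.0ms @ 0 + 483.871ms (3/2)
2. 483.871ms @ 3/2 + 483.871ms (3/2)

note 2 onset = 3/2b = 483.871ms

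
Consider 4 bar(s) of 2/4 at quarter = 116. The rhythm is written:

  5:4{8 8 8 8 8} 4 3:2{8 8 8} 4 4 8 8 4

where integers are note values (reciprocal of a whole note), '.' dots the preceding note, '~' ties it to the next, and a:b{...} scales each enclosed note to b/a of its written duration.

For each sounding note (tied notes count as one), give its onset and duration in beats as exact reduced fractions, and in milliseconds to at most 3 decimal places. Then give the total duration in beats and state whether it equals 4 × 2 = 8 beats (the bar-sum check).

1) 0.0ms=0b +206.897ms=2/5b
2) 206.897ms=2/5b +206.897ms=2/5b
3) 413.793ms=4/5b +206.897ms=2/5b
4) 620.69ms=6/5b +206.897ms=2/5b
5) 827.586ms=8/5b +206.897ms=2/5b
6) 1034.483ms=2b +517.241ms=1b
7) 1551.724ms=3b +172.414ms=1/3b
8) 1724.138ms=10/3b +172.414ms=1/3b
9) 1896.552ms=11/3b +172.414ms=1/3b
10) 2068.966ms=4b +517.241ms=1b
11) 2586.207ms=5b +517.241ms=1b
12) 3103.448ms=6b +258.621ms=1/2b
13) 3362.069ms=13/2b +258.621ms=1/2b
14) 3620.69ms=7b +517.241ms=1b
Σ=8b of 8 (116bpm 2/4) — PASS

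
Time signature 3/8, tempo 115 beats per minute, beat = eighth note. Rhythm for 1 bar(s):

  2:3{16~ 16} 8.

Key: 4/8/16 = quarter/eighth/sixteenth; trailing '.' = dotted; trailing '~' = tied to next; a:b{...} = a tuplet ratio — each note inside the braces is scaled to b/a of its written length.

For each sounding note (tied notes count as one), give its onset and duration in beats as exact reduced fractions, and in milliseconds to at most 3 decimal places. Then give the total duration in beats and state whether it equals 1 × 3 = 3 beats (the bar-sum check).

1) 0.0ms=0b +782.609ms=3/2b
2) 782.609ms=3/2b +782.609ms=3/2b
Σ=3b of 3 (115bpm 3/8) — PASS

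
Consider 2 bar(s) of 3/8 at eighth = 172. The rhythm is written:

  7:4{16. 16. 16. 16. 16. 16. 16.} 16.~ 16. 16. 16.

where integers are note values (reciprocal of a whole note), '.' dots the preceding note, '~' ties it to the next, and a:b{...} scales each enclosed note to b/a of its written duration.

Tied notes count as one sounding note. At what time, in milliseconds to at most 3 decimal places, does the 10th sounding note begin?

note 10 onset = 21/4b = 1831.395ms

1. 0.0ms @ 0 + 149.502ms (3/7)
2. 149.502ms @ 3/7 + 149.502ms (3/7)
3. 299.003ms @ 6/7 + 149.502ms (3/7)
4. 448.505ms @ 9/7 + 149.502ms (3/7)
5. 598.007ms @ 12/7 + 149.502ms (3/7)
6. 747.508ms @ 15/7 + 149.502ms (3/7)
7. 897.01ms @ 18/7 + 149.502ms (3/7)
8. 1046.512ms @ 3 + 523.256ms (3/2)
9. 1569.767ms @ 9/2 + 261.628ms (3/4)
10. 1831.395ms @ 21/4 + 261.628ms (3/4)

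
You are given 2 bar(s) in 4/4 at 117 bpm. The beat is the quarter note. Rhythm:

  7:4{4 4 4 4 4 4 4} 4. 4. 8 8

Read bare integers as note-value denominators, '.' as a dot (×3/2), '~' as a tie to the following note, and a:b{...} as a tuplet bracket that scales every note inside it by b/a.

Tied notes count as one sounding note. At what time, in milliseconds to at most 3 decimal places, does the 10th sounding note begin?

note 10 onset = 7b = 3589.744ms

1. 0.0ms @ 0 + 293.04ms (4/7)
2. 293.04ms @ 4/7 + 293.04ms (4/7)
3. 586.081ms @ 8/7 + 293.04ms (4/7)
4. 879.121ms @ 12/7 + 293.04ms (4/7)
5. 1172.161ms @ 16/7 + 293.04ms (4/7)
6. 1465.201ms @ 20/7 + 293.04ms (4/7)
7. 1758.242ms @ 24/7 + 293.04ms (4/7)
8. 2051.282ms @ 4 + 769.231ms (3/2)
9. 2820.513ms @ 11/2 + 769.231ms (3/2)
10. 3589.744ms @ 7 + 256.41ms (1/2)
11. 3846.154ms @ 15/2 + 256.41ms (1/2)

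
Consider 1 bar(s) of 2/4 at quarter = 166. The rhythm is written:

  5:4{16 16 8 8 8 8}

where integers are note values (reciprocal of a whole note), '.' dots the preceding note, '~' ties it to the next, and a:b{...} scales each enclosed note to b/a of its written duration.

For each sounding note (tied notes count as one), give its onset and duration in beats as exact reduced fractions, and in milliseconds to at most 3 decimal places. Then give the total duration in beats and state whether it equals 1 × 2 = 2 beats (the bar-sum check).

1) 0.0ms=0b +72.289ms=1/5b
2) 72.289ms=1/5b +72.289ms=1/5b
3) 144.578ms=2/5b +144.578ms=2/5b
4) 289.157ms=4/5b +144.578ms=2/5b
5) 433.735ms=6/5b +144.578ms=2/5b
6) 578.313ms=8/5b +144.578ms=2/5b
Σ=2b of 2 (166bpm 2/4) — PASS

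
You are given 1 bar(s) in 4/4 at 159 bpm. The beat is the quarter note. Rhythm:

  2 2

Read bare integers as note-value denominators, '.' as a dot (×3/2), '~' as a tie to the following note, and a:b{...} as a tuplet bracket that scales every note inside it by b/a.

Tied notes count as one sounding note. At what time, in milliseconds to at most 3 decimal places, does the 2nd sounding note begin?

1. 0.0ms @ 0 + 754.717ms (2)
2. 754.717ms @ 2 + 754.717ms (2)

note 2 onset = 2b = 754.717ms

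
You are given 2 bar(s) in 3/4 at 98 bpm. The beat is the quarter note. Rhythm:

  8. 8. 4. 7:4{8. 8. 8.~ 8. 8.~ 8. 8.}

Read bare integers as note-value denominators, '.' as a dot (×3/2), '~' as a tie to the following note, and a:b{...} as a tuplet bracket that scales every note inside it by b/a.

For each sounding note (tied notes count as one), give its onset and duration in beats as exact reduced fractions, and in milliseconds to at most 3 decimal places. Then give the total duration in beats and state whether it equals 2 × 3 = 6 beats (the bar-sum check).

1) 0.0ms=0b +459.184ms=3/4b
2) 459.184ms=3/4b +459.184ms=3/4b
3) 918.367ms=3/2b +918.367ms=3/2b
4) 1836.735ms=3b +262.391ms=3/7b
5) 2099.125ms=24/7b +262.391ms=3/7b
6) 2361.516ms=27/7b +524.781ms=6/7b
7) 2886.297ms=33/7b +524.781ms=6/7b
8) 3411.079ms=39/7b +262.391ms=3/7b
Σ=6b of 6 (98bpm 3/4) — PASS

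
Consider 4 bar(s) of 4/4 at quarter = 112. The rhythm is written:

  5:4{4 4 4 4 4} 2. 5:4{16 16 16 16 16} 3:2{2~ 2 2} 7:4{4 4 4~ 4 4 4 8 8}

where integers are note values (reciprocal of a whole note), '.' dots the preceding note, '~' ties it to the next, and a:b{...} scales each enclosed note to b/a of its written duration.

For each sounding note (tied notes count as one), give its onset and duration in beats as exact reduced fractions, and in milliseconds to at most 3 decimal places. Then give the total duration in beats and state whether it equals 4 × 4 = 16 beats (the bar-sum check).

1) 0.0ms=0b +428.571ms=4/5b
2) 428.571ms=4/5b +428.571ms=4/5b
3) 857.143ms=8/5b +428.571ms=4/5b
4) 1285.714ms=12/5b +428.571ms=4/5b
5) 1714.286ms=16/5b +428.571ms=4/5b
6) 2142.857ms=4b +1607.143ms=3b
7) 3750.0ms=7b +107.143ms=1/5b
8) 3857.143ms=36/5b +107.143ms=1/5b
9) 3964.286ms=37/5b +107.143ms=1/5b
10) 4071.429ms=38/5b +107.143ms=1/5b
11) 4178.571ms=39/5b +107.143ms=1/5b
12) 4285.714ms=8b +1428.571ms=8/3b
13) 5714.286ms=32/3b +714.286ms=4/3b
14) 6428.571ms=12b +306.122ms=4/7b
15) 6734.694ms=88/7b +306.122ms=4/7b
16) 7040.816ms=92/7b +612.245ms=8/7b
17) 7653.061ms=100/7b +306.122ms=4/7b
18) 7959.184ms=104/7b +306.122ms=4/7b
19) 8265.306ms=108/7b +153.061ms=2/7b
20) 8418.367ms=110/7b +153.061ms=2/7b
Σ=16b of 16 (112bpm 4/4) — PASS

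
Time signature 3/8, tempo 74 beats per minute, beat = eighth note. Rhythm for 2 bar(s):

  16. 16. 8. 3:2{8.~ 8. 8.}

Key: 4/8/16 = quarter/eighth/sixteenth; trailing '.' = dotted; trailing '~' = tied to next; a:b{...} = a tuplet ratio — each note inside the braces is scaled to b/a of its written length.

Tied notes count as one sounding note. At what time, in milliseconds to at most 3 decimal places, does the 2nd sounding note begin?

1. 0.0ms @ 0 + 608.108ms (3/4)
2. 608.108ms @ 3/4 + 608.108ms (3/4)
3. 1216.216ms @ 3/2 + 1216.216ms (3/2)
4. 2432.432ms @ 3 + 1621.622ms (2)
5. 4054.054ms @ 5 + 810.811ms (1)

note 2 onset = 3/4b = 608.108ms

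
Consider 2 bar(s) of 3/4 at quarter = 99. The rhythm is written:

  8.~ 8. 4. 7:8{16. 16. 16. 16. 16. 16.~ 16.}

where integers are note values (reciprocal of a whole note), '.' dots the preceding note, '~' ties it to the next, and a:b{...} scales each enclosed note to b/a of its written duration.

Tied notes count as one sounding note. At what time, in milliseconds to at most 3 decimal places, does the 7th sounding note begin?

note 7 onset = 33/7b = 2857.143ms

1. 0.0ms @ 0 + 909.091ms (3/2)
2. 909.091ms @ 3/2 + 909.091ms (3/2)
3. 1818.182ms @ 3 + 259.74ms (3/7)
4. 2077.922ms @ 24/7 + 259.74ms (3/7)
5. 2337.662ms @ 27/7 + 259.74ms (3/7)
6. 2597.403ms @ 30/7 + 259.74ms (3/7)
7. 2857.143ms @ 33/7 + 259.74ms (3/7)
8. 3116.883ms @ 36/7 + 519.481ms (6/7)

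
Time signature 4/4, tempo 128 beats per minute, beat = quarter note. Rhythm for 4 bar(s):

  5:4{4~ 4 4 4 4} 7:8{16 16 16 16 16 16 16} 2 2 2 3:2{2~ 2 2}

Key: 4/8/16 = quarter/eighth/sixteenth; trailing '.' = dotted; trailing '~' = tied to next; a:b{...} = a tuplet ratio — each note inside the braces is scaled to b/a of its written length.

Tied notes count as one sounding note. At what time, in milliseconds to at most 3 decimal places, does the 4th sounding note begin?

1. 0.0ms @ 0 + 750.0ms (8/5)
2. 750.0ms @ 8/5 + 375.0ms (4/5)
3. 1125.0ms @ 12/5 + 375.0ms (4/5)
4. 1500.0ms @ 16/5 + 375.0ms (4/5)
5. 1875.0ms @ 4 + 133.929ms (2/7)
6. 2008.929ms @ 30/7 + 133.929ms (2/7)
7. 2142.857ms @ 32/7 + 133.929ms (2/7)
8. 2276.786ms @ 34/7 + 133.929ms (2/7)
9. 2410.714ms @ 36/7 + 133.929ms (2/7)
10. 2544.643ms @ 38/7 + 133.929ms (2/7)
11. 2678.571ms @ 40/7 + 133.929ms (2/7)
12. 2812.5ms @ 6 + 937.5ms (2)
13. 3750.0ms @ 8 + 937.5ms (2)
14. 4687.5ms @ 10 + 937.5ms (2)
15. 5625.0ms @ 12 + 1250.0ms (8/3)
16. 6875.0ms @ 44/3 + 625.0ms (4/3)

note 4 onset = 16/5b = 1500.0ms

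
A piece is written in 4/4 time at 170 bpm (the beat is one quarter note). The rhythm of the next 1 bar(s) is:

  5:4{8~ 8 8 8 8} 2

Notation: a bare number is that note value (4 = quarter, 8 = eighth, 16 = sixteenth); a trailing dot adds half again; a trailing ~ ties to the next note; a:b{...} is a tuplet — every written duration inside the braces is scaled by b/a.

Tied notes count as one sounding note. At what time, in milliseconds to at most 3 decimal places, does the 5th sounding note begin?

note 5 onset = 2b = 705.882ms

1. 0.0ms @ 0 + 282.353ms (4/5)
2. 282.353ms @ 4/5 + 141.176ms (2/5)
3. 423.529ms @ 6/5 + 141.176ms (2/5)
4. 564.706ms @ 8/5 + 141.176ms (2/5)
5. 705.882ms @ 2 + 705.882ms (2)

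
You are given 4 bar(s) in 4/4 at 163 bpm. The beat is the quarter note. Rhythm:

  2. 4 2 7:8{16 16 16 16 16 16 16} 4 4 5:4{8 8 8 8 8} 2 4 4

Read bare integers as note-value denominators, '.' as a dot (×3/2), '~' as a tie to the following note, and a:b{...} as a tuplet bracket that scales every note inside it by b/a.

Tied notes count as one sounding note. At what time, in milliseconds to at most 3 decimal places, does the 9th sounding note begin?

note 9 onset = 52/7b = 2734.443ms

1. 0.0ms @ 0 + 1104.294ms (3)
2. 1104.294ms @ 3 + 368.098ms (1)
3. 1472.393ms @ 4 + 736.196ms (2)
4. 2208.589ms @ 6 + 105.171ms (2/7)
5. 2313.76ms @ 44/7 + 105.171ms (2/7)
6. 2418.931ms @ 46/7 + 105.171ms (2/7)
7. 2524.102ms @ 48/7 + 105.171ms (2/7)
8. 2629.273ms @ 50/7 + 105.171ms (2/7)
9. 2734.443ms @ 52/7 + 105.171ms (2/7)
10. 2839.614ms @ 54/7 + 105.171ms (2/7)
11. 2944.785ms @ 8 + 368.098ms (1)
12. 3312.883ms @ 9 + 368.098ms (1)
13. 3680.982ms @ 10 + 147.239ms (2/5)
14. 3828.221ms @ 52/5 + 147.239ms (2/5)
15. 3975.46ms @ 54/5 + 147.239ms (2/5)
16. 4122.699ms @ 56/5 + 147.239ms (2/5)
17. 4269.939ms @ 58/5 + 147.239ms (2/5)
18. 4417.178ms @ 12 + 736.196ms (2)
19. 5153.374ms @ 14 + 368.098ms (1)
20. 5521.472ms @ 15 + 368.098ms (1)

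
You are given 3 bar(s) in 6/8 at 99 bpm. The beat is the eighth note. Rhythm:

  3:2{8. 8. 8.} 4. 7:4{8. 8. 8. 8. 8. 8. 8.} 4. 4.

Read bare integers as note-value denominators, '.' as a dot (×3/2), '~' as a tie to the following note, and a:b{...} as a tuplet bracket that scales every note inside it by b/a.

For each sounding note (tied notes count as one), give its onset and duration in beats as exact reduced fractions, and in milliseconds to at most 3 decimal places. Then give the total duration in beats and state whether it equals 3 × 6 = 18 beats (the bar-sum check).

1) 0.0ms=0b +606.061ms=1b
2) 606.061ms=1b +606.061ms=1b
3) 1212.121ms=2b +606.061ms=1b
4) 1818.182ms=3b +1818.182ms=3b
5) 3636.364ms=6b +519.481ms=6/7b
6) 4155.844ms=48/7b +519.481ms=6/7b
7) 4675.325ms=54/7b +519.481ms=6/7b
8) 5194.805ms=60/7b +519.481ms=6/7b
9) 5714.286ms=66/7b +519.481ms=6/7b
10) 6233.766ms=72/7b +519.481ms=6/7b
11) 6753.247ms=78/7b +519.481ms=6/7b
12) 7272.727ms=12b +1818.182ms=3b
13) 9090.909ms=15b +1818.182ms=3b
Σ=18b of 18 (99bpm 6/8) — PASS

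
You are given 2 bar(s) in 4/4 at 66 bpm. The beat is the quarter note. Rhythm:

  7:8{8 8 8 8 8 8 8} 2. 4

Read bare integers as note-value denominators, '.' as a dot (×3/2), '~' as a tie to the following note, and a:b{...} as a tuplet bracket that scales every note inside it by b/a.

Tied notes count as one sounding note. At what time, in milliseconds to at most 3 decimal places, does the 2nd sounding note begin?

note 2 onset = 4/7b = 519.481ms

1. 0.0ms @ 0 + 519.481ms (4/7)
2. 519.481ms @ 4/7 + 519.481ms (4/7)
3. 1038.961ms @ 8/7 + 519.481ms (4/7)
4. 1558.442ms @ 12/7 + 519.481ms (4/7)
5. 2077.922ms @ 16/7 + 519.481ms (4/7)
6. 2597.403ms @ 20/7 + 519.481ms (4/7)
7. 3116.883ms @ 24/7 + 519.481ms (4/7)
8. 3636.364ms @ 4 + 2727.273ms (3)
9. 6363.636ms @ 7 + 909.091ms (1)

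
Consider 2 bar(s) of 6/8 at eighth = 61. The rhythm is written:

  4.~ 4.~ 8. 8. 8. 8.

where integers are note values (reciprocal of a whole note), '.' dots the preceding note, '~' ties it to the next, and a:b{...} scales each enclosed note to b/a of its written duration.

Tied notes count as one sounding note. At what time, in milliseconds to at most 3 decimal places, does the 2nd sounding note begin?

1. 0.0ms @ 0 + 7377.049ms (15/2)
2. 7377.049ms @ 15/2 + 1475.41ms (3/2)
3. 8852.459ms @ 9 + 1475.41ms (3/2)
4. 10327.869ms @ 21/2 + 1475.41ms (3/2)

note 2 onset = 15/2b = 7377.049ms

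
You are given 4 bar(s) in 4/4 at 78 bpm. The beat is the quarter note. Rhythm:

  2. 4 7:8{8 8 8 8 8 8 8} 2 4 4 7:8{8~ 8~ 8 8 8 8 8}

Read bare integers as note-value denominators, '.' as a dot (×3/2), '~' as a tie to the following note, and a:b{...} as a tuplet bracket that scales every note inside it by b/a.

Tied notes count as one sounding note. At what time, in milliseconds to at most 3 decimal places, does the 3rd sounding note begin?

note 3 onset = 4b = 3076.923ms

1. 0.0ms @ 0 + 2307.692ms (3)
2. 2307.692ms @ 3 + 769.231ms (1)
3. 3076.923ms @ 4 + 439.56ms (4/7)
4. 3516.484ms @ 32/7 + 439.56ms (4/7)
5. 3956.044ms @ 36/7 + 439.56ms (4/7)
6. 4395.604ms @ 40/7 + 439.56ms (4/7)
7. 4835.165ms @ 44/7 + 439.56ms (4/7)
8. 5274.725ms @ 48/7 + 439.56ms (4/7)
9. 5714.286ms @ 52/7 + 439.56ms (4/7)
10. 6153.846ms @ 8 + 1538.462ms (2)
11. 7692.308ms @ 10 + 769.231ms (1)
12. 8461.538ms @ 11 + 769.231ms (1)
13. 9230.769ms @ 12 + 1318.681ms (12/7)
14. 10549.451ms @ 96/7 + 439.56ms (4/7)
15. 10989.011ms @ 100/7 + 439.56ms (4/7)
16. 11428.571ms @ 104/7 + 439.56ms (4/7)
17. 11868.132ms @ 108/7 + 439.56ms (4/7)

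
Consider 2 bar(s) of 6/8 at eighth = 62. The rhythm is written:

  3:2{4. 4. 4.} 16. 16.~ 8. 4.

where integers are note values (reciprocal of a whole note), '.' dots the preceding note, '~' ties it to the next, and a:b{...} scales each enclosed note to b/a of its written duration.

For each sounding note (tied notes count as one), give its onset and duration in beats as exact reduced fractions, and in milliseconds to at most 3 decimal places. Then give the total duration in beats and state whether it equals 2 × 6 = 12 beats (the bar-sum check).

1) 0.0ms=0b +1935.484ms=2b
2) 1935.484ms=2b +1935.484ms=2b
3) 3870.968ms=4b +1935.484ms=2b
4) 5806.452ms=6b +725.806ms=3/4b
5) 6532.258ms=27/4b +2177.419ms=9/4b
6) 8709.677ms=9b +2903.226ms=3b
Σ=12b of 12 (62bpm 6/8) — PASS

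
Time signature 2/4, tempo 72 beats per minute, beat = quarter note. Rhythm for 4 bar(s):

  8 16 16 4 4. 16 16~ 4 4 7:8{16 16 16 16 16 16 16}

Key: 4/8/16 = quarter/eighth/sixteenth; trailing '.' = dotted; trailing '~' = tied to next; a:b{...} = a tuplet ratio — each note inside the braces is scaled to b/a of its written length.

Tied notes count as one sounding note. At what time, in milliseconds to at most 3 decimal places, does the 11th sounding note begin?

1. 0.0ms @ 0 + 416.667ms (1/2)
2. 416.667ms @ 1/2 + 208.333ms (1/4)
3. 625.0ms @ 3/4 + 208.333ms (1/4)
4. 833.333ms @ 1 + 833.333ms (1)
5. 1666.667ms @ 2 + 1250.0ms (3/2)
6. 2916.667ms @ 7/2 + 208.333ms (1/4)
7. 3125.0ms @ 15/4 + 1041.667ms (5/4)
8. 4166.667ms @ 5 + 833.333ms (1)
9. 5000.0ms @ 6 + 238.095ms (2/7)
10. 5238.095ms @ 44/7 + 238.095ms (2/7)
11. 5476.19ms @ 46/7 + 238.095ms (2/7)
12. 5714.286ms @ 48/7 + 238.095ms (2/7)
13. 5952.381ms @ 50/7 + 238.095ms (2/7)
14. 6190.476ms @ 52/7 + 238.095ms (2/7)
15. 6428.571ms @ 54/7 + 238.095ms (2/7)

note 11 onset = 46/7b = 5476.19ms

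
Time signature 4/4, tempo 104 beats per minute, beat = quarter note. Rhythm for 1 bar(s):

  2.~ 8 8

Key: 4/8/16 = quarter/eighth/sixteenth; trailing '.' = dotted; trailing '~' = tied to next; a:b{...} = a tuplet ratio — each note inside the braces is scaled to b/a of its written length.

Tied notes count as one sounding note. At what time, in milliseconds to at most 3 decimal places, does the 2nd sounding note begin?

1. 0.0ms @ 0 + 2019.231ms (7/2)
2. 2019.231ms @ 7/2 + 288.462ms (1/2)

note 2 onset = 7/2b = 2019.231ms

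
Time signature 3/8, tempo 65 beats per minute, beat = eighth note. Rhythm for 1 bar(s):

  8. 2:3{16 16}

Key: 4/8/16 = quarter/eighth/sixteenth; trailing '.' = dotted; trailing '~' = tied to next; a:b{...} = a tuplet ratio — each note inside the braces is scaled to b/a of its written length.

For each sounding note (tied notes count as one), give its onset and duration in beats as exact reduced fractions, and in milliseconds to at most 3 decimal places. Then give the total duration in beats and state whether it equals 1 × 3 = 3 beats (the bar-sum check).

1) 0.0ms=0b +1384.615ms=3/2b
2) 1384.615ms=3/2b +692.308ms=3/4b
3) 2076.923ms=9/4b +692.308ms=3/4b
Σ=3b of 3 (65bpm 3/8) — PASS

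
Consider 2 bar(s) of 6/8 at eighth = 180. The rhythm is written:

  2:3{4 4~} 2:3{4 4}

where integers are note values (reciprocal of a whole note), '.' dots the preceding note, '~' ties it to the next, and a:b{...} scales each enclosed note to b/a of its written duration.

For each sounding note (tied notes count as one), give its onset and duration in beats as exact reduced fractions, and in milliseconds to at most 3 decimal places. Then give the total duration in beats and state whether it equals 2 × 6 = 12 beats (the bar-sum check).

1) 0.0ms=0b +1000.0ms=3b
2) 1000.0ms=3b +2000.0ms=6b
3) 3000.0ms=9b +1000.0ms=3b
Σ=12b of 12 (180bpm 6/8) — PASS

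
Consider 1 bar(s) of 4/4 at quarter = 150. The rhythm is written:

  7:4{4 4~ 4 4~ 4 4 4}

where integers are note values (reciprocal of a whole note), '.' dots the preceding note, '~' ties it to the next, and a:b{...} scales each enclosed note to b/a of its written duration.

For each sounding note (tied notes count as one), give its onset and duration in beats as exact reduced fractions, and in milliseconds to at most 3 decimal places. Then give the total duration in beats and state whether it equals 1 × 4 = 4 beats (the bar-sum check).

1) 0.0ms=0b +228.571ms=4/7b
2) 228.571ms=4/7b +457.143ms=8/7b
3) 685.714ms=12/7b +457.143ms=8/7b
4) 1142.857ms=20/7b +228.571ms=4/7b
5) 1371.429ms=24/7b +228.571ms=4/7b
Σ=4b of 4 (150bpm 4/4) — PASS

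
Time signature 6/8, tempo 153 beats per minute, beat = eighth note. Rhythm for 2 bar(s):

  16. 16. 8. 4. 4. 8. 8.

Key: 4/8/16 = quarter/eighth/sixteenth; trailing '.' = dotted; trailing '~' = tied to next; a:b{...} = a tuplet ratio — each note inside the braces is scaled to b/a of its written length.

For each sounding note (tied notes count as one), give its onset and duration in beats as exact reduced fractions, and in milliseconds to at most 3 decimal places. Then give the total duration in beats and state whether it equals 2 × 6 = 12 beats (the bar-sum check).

1) 0.0ms=0b +294.118ms=3/4b
2) 294.118ms=3/4b +294.118ms=3/4b
3) 588.235ms=3/2b +588.235ms=3/2b
4) 1176.471ms=3b +1176.471ms=3b
5) 2352.941ms=6b +1176.471ms=3b
6) 3529.412ms=9b +588.235ms=3/2b
7) 4117.647ms=21/2b +588.235ms=3/2b
Σ=12b of 12 (153bpm 6/8) — PASS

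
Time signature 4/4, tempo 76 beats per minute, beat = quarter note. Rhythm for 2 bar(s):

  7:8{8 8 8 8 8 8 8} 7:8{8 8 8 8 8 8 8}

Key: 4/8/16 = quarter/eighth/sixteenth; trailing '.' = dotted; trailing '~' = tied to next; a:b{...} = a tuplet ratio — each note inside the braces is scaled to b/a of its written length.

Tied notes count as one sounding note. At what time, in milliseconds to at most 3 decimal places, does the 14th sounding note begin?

1. 0.0ms @ 0 + 451.128ms (4/7)
2. 451.128ms @ 4/7 + 451.128ms (4/7)
3. 902.256ms @ 8/7 + 451.128ms (4/7)
4. 1353.383ms @ 12/7 + 451.128ms (4/7)
5. 1804.511ms @ 16/7 + 451.128ms (4/7)
6. 2255.639ms @ 20/7 + 451.128ms (4/7)
7. 2706.767ms @ 24/7 + 451.128ms (4/7)
8. 3157.895ms @ 4 + 451.128ms (4/7)
9. 3609.023ms @ 32/7 + 451.128ms (4/7)
10. 4060.15ms @ 36/7 + 451.128ms (4/7)
11. 4511.278ms @ 40/7 + 451.128ms (4/7)
12. 4962.406ms @ 44/7 + 451.128ms (4/7)
13. 5413.534ms @ 48/7 + 451.128ms (4/7)
14. 5864.662ms @ 52/7 + 451.128ms (4/7)

note 14 onset = 52/7b = 5864.662ms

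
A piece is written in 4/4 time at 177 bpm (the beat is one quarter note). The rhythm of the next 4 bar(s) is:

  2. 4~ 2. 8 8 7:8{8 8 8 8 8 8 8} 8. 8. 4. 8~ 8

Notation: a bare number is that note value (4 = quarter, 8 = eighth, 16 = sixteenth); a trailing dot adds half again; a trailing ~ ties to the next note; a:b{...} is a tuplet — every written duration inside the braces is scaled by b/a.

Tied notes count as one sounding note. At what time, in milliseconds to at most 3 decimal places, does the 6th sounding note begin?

note 6 onset = 60/7b = 2905.569ms

1. 0.0ms @ 0 + 1016.949ms (3)
2. 1016.949ms @ 3 + 1355.932ms (4)
3. 2372.881ms @ 7 + 169.492ms (1/2)
4. 2542.373ms @ 15/2 + 169.492ms (1/2)
5. 2711.864ms @ 8 + 193.705ms (4/7)
6. 2905.569ms @ 60/7 + 193.705ms (4/7)
7. 3099.274ms @ 64/7 + 193.705ms (4/7)
8. 3292.978ms @ 68/7 + 193.705ms (4/7)
9. 3486.683ms @ 72/7 + 193.705ms (4/7)
10. 3680.387ms @ 76/7 + 193.705ms (4/7)
11. 3874.092ms @ 80/7 + 193.705ms (4/7)
12. 4067.797ms @ 12 + 254.237ms (3/4)
13. 4322.034ms @ 51/4 + 254.237ms (3/4)
14. 4576.271ms @ 27/2 + 508.475ms (3/2)
15. 5084.746ms @ 15 + 338.983ms (1)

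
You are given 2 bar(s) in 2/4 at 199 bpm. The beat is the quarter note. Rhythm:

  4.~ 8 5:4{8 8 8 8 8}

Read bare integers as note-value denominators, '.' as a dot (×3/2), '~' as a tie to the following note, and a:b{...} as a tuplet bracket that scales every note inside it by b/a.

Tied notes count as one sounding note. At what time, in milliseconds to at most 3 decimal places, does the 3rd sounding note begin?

1. 0.0ms @ 0 + 603.015ms (2)
2. 603.015ms @ 2 + 120.603ms (2/5)
3. 723.618ms @ 12/5 + 120.603ms (2/5)
4. 844.221ms @ 14/5 + 120.603ms (2/5)
5. 964.824ms @ 16/5 + 120.603ms (2/5)
6. 1085.427ms @ 18/5 + 120.603ms (2/5)

note 3 onset = 12/5b = 723.618ms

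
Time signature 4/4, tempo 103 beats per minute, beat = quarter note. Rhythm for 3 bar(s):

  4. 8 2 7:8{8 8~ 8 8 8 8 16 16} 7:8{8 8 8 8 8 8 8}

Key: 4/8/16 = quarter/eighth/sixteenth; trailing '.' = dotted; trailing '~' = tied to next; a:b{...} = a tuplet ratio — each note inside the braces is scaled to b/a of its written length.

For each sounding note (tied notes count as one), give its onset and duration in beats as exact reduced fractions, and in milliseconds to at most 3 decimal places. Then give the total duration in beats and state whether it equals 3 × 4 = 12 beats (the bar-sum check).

1) 0.0ms=0b +873.786ms=3/2b
2) 873.786ms=3/2b +291.262ms=1/2b
3) 1165.049ms=2b +1165.049ms=2b
4) 2330.097ms=4b +332.871ms=4/7b
5) 2662.968ms=32/7b +665.742ms=8/7b
6) 3328.71ms=40/7b +332.871ms=4/7b
7) 3661.581ms=44/7b +332.871ms=4/7b
8) 3994.452ms=48/7b +332.871ms=4/7b
9) 4327.323ms=52/7b +166.436ms=2/7b
10) 4493.759ms=54/7b +166.436ms=2/7b
11) 4660.194ms=8b +332.871ms=4/7b
12) 4993.065ms=60/7b +332.871ms=4/7b
13) 5325.936ms=64/7b +332.871ms=4/7b
14) 5658.807ms=68/7b +332.871ms=4/7b
15) 5991.678ms=72/7b +332.871ms=4/7b
16) 6324.549ms=76/7b +332.871ms=4/7b
17) 6657.42ms=80/7b +332.871ms=4/7b
Σ=12b of 12 (103bpm 4/4) — PASS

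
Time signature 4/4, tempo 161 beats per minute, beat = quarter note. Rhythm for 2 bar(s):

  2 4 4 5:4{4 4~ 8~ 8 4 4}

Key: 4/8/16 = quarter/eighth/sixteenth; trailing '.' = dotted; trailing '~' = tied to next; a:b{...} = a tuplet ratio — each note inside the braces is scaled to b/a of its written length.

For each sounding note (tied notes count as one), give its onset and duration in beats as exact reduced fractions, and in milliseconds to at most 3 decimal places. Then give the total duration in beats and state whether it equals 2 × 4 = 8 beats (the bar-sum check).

1) 0.0ms=0b +745.342ms=2b
2) 745.342ms=2b +372.671ms=1b
3) 1118.012ms=3b +372.671ms=1b
4) 1490.683ms=4b +298.137ms=4/5b
5) 1788.82ms=24/5b +596.273ms=8/5b
6) 2385.093ms=32/5b +298.137ms=4/5b
7) 2683.23ms=36/5b +298.137ms=4/5b
Σ=8b of 8 (161bpm 4/4) — PASS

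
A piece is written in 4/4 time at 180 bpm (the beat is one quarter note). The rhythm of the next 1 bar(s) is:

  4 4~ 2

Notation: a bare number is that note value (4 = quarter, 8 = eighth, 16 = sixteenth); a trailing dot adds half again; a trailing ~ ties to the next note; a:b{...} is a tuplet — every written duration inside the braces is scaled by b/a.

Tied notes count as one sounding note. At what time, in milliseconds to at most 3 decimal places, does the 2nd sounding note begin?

1. 0.0ms @ 0 + 333.333ms (1)
2. 333.333ms @ 1 + 1000.0ms (3)

note 2 onset = 1b = 333.333ms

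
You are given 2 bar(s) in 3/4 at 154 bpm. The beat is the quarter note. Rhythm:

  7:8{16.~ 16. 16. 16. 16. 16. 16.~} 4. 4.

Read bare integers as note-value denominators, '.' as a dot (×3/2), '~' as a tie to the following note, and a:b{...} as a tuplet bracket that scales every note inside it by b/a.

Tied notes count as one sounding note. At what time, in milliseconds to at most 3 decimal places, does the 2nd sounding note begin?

note 2 onset = 6/7b = 333.952ms

1. 0.0ms @ 0 + 333.952ms (6/7)
2. 333.952ms @ 6/7 + 166.976ms (3/7)
3. 500.928ms @ 9/7 + 166.976ms (3/7)
4. 667.904ms @ 12/7 + 166.976ms (3/7)
5. 834.879ms @ 15/7 + 166.976ms (3/7)
6. 1001.855ms @ 18/7 + 751.391ms (27/14)
7. 1753.247ms @ 9/2 + 584.416ms (3/2)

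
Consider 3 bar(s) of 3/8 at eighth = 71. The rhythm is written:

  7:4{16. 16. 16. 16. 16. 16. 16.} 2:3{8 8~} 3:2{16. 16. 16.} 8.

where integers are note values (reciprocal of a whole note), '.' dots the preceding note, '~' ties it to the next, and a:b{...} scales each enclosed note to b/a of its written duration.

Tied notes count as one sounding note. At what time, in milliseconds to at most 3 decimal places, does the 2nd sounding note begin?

1. 0.0ms @ 0 + 362.173ms (3/7)
2. 362.173ms @ 3/7 + 362.173ms (3/7)
3. 724.346ms @ 6/7 + 362.173ms (3/7)
4. 1086.519ms @ 9/7 + 362.173ms (3/7)
5. 1448.692ms @ 12/7 + 362.173ms (3/7)
6. 1810.865ms @ 15/7 + 362.173ms (3/7)
7. 2173.038ms @ 18/7 + 362.173ms (3/7)
8. 2535.211ms @ 3 + 1267.606ms (3/2)
9. 3802.817ms @ 9/2 + 1690.141ms (2)
10. 5492.958ms @ 13/2 + 422.535ms (1/2)
11. 5915.493ms @ 7 + 422.535ms (1/2)
12. 6338.028ms @ 15/2 + 1267.606ms (3/2)

note 2 onset = 3/7b = 362.173ms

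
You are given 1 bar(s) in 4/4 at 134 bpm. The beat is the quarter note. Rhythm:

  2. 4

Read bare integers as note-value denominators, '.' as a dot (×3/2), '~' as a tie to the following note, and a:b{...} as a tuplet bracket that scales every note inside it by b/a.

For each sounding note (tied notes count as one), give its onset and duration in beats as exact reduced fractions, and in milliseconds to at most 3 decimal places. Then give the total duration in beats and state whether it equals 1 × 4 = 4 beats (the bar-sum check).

1) 0.0ms=0b +1343.284ms=3b
2) 1343.284ms=3b +447.761ms=1b
Σ=4b of 4 (134bpm 4/4) — PASS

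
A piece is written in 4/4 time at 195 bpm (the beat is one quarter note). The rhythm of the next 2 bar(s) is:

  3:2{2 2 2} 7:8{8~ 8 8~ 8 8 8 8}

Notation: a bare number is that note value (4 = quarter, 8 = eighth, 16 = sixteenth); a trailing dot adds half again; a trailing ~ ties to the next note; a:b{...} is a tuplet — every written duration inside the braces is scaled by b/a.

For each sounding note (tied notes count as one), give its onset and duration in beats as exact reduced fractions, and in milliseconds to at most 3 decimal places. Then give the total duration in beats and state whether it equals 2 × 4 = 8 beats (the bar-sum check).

1) 0.0ms=0b +410.256ms=4/3b
2) 410.256ms=4/3b +410.256ms=4/3b
3) 820.513ms=8/3b +410.256ms=4/3b
4) 1230.769ms=4b +351.648ms=8/7b
5) 1582.418ms=36/7b +351.648ms=8/7b
6) 1934.066ms=44/7b +175.824ms=4/7b
7) 2109.89ms=48/7b +175.824ms=4/7b
8) 2285.714ms=52/7b +175.824ms=4/7b
Σ=8b of 8 (195bpm 4/4) — PASS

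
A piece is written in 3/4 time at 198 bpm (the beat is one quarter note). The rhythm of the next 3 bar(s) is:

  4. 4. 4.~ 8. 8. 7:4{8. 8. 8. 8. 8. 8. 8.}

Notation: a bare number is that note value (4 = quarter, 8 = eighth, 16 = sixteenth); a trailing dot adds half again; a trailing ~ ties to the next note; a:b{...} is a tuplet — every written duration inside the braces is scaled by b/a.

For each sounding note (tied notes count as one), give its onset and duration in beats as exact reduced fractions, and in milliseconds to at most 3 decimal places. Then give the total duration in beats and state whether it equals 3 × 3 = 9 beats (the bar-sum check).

1) 0.0ms=0b +454.545ms=3/2b
2) 454.545ms=3/2b +454.545ms=3/2b
3) 909.091ms=3b +681.818ms=9/4b
4) 1590.909ms=21/4b +227.273ms=3/4b
5) 1818.182ms=6b +129.87ms=3/7b
6) 1948.052ms=45/7b +129.87ms=3/7b
7) 2077.922ms=48/7b +129.87ms=3/7b
8) 2207.792ms=51/7b +129.87ms=3/7b
9) 2337.662ms=54/7b +129.87ms=3/7b
10) 2467.532ms=57/7b +129.87ms=3/7b
11) 2597.403ms=60/7b +129.87ms=3/7b
Σ=9b of 9 (198bpm 3/4) — PASS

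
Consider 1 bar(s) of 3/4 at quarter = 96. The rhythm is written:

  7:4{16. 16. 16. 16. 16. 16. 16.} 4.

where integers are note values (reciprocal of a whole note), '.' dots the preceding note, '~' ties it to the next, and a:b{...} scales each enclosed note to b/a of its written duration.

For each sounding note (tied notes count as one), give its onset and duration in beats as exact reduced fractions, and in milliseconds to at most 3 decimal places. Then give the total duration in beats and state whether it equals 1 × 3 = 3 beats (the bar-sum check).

1) 0.0ms=0b +133.929ms=3/14b
2) 133.929ms=3/14b +133.929ms=3/14b
3) 267.857ms=3/7b +133.929ms=3/14b
4) 401.786ms=9/14b +133.929ms=3/14b
5) 535.714ms=6/7b +133.929ms=3/14b
6) 669.643ms=15/14b +133.929ms=3/14b
7) 803.571ms=9/7b +133.929ms=3/14b
8) 937.5ms=3/2b +937.5ms=3/2b
Σ=3b of 3 (96bpm 3/4) — PASS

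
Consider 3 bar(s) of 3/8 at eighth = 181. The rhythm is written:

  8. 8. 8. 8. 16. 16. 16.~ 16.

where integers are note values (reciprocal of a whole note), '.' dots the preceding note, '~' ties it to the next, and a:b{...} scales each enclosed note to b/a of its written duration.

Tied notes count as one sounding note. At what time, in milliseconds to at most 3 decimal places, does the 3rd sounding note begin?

1. 0.0ms @ 0 + 497.238ms (3/2)
2. 497.238ms @ 3/2 + 497.238ms (3/2)
3. 994.475ms @ 3 + 497.238ms (3/2)
4. 1491.713ms @ 9/2 + 497.238ms (3/2)
5. 1988.95ms @ 6 + 248.619ms (3/4)
6. 2237.569ms @ 27/4 + 248.619ms (3/4)
7. 2486.188ms @ 15/2 + 497.238ms (3/2)

note 3 onset = 3b = 994.475ms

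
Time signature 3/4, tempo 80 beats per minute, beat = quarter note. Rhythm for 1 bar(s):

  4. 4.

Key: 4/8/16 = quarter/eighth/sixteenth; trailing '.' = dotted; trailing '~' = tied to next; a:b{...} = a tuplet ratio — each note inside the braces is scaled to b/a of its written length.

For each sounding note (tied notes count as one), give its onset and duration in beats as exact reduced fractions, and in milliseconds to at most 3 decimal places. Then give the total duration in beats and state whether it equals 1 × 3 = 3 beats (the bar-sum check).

1) 0.0ms=0b +1125.0ms=3/2b
2) 1125.0ms=3/2b +1125.0ms=3/2b
Σ=3b of 3 (80bpm 3/4) — PASS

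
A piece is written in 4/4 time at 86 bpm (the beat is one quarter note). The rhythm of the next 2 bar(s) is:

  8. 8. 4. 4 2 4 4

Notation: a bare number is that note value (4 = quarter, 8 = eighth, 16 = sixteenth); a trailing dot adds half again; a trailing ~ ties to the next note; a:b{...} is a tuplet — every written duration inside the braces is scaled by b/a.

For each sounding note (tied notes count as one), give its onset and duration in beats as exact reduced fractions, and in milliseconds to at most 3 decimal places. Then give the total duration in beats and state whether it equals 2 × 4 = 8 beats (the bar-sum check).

1) 0.0ms=0b +523.256ms=3/4b
2) 523.256ms=3/4b +523.256ms=3/4b
3) 1046.512ms=3/2b +1046.512ms=3/2b
4) 2093.023ms=3b +697.674ms=1b
5) 2790.698ms=4b +1395.349ms=2b
6) 4186.047ms=6b +697.674ms=1b
7) 4883.721ms=7b +697.674ms=1b
Σ=8b of 8 (86bpm 4/4) — PASS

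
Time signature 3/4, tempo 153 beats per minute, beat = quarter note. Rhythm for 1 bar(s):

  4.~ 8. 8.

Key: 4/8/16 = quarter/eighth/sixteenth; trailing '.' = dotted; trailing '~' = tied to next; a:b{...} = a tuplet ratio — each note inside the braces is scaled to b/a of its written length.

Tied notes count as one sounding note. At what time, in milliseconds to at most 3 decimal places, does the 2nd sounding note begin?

1. 0.0ms @ 0 + 882.353ms (9/4)
2. 882.353ms @ 9/4 + 294.118ms (3/4)

note 2 onset = 9/4b = 882.353ms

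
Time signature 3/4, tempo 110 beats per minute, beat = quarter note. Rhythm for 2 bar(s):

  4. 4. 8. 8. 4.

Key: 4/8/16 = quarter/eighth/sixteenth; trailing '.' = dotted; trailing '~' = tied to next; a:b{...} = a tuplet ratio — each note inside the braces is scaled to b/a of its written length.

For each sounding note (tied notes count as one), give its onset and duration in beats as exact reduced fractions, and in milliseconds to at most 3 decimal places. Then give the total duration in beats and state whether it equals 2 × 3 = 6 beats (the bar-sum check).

1) 0.0ms=0b +818.182ms=3/2b
2) 818.182ms=3/2b +818.182ms=3/2b
3) 1636.364ms=3b +409.091ms=3/4b
4) 2045.455ms=15/4b +409.091ms=3/4b
5) 2454.545ms=9/2b +818.182ms=3/2b
Σ=6b of 6 (110bpm 3/4) — PASS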